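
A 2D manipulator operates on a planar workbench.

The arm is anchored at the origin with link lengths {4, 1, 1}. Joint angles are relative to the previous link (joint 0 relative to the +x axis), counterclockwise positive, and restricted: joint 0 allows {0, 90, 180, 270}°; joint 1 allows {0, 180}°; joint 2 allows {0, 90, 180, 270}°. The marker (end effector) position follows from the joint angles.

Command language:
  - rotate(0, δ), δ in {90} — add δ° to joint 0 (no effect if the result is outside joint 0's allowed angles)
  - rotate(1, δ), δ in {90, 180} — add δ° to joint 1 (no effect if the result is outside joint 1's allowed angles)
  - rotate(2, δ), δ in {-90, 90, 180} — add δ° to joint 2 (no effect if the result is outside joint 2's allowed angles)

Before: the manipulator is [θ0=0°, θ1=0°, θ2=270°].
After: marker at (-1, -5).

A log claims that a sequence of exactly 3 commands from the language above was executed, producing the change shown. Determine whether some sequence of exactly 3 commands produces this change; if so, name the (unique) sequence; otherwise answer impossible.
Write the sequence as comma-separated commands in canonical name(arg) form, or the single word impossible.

rotate(0, 90), rotate(0, 90), rotate(0, 90)

initial: [θ0=0°, θ1=0°, θ2=270°]
step 1 (rotate(0, 90)): [θ0=90°, θ1=0°, θ2=270°]
step 2 (rotate(0, 90)): [θ0=180°, θ1=0°, θ2=270°]
step 3 (rotate(0, 90)): [θ0=270°, θ1=0°, θ2=270°]
no other 3-command option fits: unique.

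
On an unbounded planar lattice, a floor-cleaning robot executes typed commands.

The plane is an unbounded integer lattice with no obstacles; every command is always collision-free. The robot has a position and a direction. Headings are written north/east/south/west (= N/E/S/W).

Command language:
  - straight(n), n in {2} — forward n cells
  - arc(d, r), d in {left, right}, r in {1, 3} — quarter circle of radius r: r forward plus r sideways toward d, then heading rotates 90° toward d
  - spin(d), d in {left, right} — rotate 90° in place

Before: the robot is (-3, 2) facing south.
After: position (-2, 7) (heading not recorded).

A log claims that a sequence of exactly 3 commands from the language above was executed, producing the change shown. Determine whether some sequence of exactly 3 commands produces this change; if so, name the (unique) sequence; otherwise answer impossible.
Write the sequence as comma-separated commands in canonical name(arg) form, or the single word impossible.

key: running arc(left, 3) before arc(left, 1) would end elsewhere — order is forced
initial: (-3, 2) facing south
t=1 arc(left, 1) ⇒ (-2, 1) facing east
t=2 arc(left, 3) ⇒ (1, 4) facing north
t=3 arc(left, 3) ⇒ (-2, 7) facing west
no other 3-command option fits: unique.

arc(left, 1), arc(left, 3), arc(left, 3)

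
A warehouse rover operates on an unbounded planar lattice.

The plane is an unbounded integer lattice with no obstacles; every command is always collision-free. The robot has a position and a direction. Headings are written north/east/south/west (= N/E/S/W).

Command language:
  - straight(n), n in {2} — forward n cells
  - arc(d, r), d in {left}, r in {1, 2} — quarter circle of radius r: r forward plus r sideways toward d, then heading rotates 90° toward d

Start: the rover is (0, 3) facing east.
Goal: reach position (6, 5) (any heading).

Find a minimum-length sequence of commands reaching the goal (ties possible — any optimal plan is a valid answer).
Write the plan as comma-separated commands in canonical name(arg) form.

t0: (0, 3) facing east
t=1 straight(2) ⇒ (2, 3) facing east
t=2 straight(2) ⇒ (4, 3) facing east
t=3 arc(left, 2) ⇒ (6, 5) facing north
shorter routes all fall short; 3 is best.

straight(2), straight(2), arc(left, 2)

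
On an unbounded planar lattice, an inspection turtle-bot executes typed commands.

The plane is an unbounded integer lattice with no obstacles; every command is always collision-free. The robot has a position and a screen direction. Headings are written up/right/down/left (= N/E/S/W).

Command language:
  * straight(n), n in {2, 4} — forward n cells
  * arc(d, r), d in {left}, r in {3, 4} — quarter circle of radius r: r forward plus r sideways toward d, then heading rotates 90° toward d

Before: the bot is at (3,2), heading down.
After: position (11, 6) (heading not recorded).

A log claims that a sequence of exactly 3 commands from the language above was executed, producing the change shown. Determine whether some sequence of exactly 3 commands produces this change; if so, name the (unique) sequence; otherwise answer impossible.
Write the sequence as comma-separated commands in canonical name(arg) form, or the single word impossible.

arc(left, 4), arc(left, 4), straight(4)

key: running straight(4) before arc(left, 4) would end elsewhere — order is forced
from: at (3,2), heading down
1. arc(left, 4) → at (7,-2), heading right
2. arc(left, 4) → at (11,2), heading up
3. straight(4) → at (11,6), heading up
no other 3-command option fits: unique.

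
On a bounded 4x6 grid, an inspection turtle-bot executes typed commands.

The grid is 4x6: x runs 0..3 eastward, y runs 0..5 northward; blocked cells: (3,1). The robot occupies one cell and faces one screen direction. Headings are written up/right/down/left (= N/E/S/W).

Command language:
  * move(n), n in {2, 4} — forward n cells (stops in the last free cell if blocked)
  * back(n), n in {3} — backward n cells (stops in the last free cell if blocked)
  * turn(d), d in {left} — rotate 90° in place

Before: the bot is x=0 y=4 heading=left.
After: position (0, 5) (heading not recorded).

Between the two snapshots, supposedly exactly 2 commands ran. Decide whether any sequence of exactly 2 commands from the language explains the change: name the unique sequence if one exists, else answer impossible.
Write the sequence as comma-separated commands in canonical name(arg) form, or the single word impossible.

turn(left), back(3)

key: back(3) runs into the grid edge before its full distance
initial: x=0 y=4 heading=left
step 1 (turn(left)): x=0 y=4 heading=down
step 2 (back(3)): x=0 y=5 heading=down
no other 2-command option fits: unique.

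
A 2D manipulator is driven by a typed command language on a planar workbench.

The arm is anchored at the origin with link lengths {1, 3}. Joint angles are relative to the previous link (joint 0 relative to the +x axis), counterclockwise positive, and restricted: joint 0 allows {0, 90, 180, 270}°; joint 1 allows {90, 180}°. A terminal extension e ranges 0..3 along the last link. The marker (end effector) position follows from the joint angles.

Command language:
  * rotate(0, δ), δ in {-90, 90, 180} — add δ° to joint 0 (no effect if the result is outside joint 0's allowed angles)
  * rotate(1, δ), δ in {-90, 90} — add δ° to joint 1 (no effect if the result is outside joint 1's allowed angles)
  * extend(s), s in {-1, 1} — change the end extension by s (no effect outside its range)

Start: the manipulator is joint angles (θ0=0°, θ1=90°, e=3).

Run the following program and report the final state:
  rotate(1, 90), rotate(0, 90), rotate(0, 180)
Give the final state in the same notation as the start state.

joint angles (θ0=270°, θ1=180°, e=3)

from: joint angles (θ0=0°, θ1=90°, e=3)
1. rotate(1, 90) → joint angles (θ0=0°, θ1=180°, e=3)
2. rotate(0, 90) → joint angles (θ0=90°, θ1=180°, e=3)
3. rotate(0, 180) → joint angles (θ0=270°, θ1=180°, e=3)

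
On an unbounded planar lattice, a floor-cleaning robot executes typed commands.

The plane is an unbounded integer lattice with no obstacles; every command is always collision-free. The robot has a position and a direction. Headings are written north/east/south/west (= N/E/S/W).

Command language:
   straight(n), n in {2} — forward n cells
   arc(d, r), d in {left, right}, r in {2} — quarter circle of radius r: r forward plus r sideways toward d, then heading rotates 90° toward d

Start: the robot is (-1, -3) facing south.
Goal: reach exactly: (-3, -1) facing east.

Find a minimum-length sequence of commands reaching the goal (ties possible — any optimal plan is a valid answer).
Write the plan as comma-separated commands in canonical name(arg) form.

arc(right, 2), arc(right, 2), arc(right, 2)

begin: (-1, -3) facing south
step 1 (arc(right, 2)): (-3, -5) facing west
step 2 (arc(right, 2)): (-5, -3) facing north
step 3 (arc(right, 2)): (-3, -1) facing east
no 2-step plan works, so 3 is optimal.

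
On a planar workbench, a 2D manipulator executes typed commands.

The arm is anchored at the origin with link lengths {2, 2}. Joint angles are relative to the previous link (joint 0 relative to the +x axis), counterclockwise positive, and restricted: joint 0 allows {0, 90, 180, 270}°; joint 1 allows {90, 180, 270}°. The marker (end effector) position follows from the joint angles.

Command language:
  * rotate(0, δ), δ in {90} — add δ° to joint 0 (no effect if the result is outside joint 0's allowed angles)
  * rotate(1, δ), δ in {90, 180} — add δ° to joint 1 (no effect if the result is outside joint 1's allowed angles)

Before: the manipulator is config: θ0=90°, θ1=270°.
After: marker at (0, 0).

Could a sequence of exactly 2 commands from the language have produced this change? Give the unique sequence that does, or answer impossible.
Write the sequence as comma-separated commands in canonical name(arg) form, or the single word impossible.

rotate(1, 180), rotate(1, 90)

key: order matters: swapping rotate(1, 180) and rotate(1, 90) lands elsewhere
from: config: θ0=90°, θ1=270°
[1] after rotate(1, 180): config: θ0=90°, θ1=90°
[2] after rotate(1, 90): config: θ0=90°, θ1=180°
no other 2-command option fits: unique.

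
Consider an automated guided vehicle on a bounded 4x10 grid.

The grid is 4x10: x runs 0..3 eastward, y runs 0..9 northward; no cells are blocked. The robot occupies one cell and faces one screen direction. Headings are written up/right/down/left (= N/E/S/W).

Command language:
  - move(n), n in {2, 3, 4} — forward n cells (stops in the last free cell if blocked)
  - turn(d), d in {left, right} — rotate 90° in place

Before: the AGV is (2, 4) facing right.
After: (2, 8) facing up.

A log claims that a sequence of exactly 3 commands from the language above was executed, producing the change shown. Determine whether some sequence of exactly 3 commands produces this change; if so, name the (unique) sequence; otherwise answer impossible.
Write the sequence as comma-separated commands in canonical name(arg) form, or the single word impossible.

turn(left), move(2), move(2)

key: cell and facing (now N) both changed — the 3 commands mix motion and turning
from: (2, 4) facing right
t=1 turn(left) ⇒ (2, 4) facing up
t=2 move(2) ⇒ (2, 6) facing up
t=3 move(2) ⇒ (2, 8) facing up
no rival 3-sequence matches.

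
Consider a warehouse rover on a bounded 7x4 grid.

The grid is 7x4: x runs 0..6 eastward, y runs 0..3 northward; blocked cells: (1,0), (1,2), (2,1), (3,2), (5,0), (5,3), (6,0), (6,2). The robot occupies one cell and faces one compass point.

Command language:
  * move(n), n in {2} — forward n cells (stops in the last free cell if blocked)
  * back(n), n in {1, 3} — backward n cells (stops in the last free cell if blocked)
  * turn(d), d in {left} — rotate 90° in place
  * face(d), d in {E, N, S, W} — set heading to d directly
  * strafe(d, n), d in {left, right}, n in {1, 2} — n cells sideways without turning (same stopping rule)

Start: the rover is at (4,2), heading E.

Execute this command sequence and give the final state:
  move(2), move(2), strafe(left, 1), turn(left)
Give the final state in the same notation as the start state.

at (5,2), heading N

t0: at (4,2), heading E
step 1 (move(2)): at (5,2), heading E
step 2 (move(2)): at (5,2), heading E
step 3 (strafe(left, 1)): at (5,2), heading E
step 4 (turn(left)): at (5,2), heading N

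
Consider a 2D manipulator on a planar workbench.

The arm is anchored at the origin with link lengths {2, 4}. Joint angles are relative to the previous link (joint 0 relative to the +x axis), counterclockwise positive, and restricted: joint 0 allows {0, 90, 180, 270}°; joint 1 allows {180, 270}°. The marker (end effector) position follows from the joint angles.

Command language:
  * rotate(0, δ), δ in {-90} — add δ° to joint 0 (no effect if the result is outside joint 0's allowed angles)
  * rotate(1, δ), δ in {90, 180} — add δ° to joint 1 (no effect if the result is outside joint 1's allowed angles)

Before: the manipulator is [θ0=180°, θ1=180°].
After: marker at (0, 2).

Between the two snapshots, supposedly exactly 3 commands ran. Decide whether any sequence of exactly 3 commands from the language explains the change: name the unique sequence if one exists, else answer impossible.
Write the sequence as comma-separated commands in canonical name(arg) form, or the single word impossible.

from: [θ0=180°, θ1=180°]
step 1 (rotate(0, -90)): [θ0=90°, θ1=180°]
step 2 (rotate(0, -90)): [θ0=0°, θ1=180°]
step 3 (rotate(0, -90)): [θ0=270°, θ1=180°]
no other 3-command option fits: unique.

rotate(0, -90), rotate(0, -90), rotate(0, -90)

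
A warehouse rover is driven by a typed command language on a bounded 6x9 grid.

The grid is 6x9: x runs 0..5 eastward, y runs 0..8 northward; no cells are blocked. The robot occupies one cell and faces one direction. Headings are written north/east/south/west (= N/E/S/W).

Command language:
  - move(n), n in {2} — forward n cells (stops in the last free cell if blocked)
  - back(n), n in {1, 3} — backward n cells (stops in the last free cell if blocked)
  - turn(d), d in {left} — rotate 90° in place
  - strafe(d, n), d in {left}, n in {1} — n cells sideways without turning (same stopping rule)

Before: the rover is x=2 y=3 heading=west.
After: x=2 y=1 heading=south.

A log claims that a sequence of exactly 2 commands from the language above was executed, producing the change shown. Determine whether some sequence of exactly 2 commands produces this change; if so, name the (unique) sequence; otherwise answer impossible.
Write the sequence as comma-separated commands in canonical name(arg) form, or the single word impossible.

turn(left), move(2)

key: order matters: swapping turn(left) and move(2) lands elsewhere
start: x=2 y=3 heading=west
[1] after turn(left): x=2 y=3 heading=south
[2] after move(2): x=2 y=1 heading=south
no rival 2-sequence matches.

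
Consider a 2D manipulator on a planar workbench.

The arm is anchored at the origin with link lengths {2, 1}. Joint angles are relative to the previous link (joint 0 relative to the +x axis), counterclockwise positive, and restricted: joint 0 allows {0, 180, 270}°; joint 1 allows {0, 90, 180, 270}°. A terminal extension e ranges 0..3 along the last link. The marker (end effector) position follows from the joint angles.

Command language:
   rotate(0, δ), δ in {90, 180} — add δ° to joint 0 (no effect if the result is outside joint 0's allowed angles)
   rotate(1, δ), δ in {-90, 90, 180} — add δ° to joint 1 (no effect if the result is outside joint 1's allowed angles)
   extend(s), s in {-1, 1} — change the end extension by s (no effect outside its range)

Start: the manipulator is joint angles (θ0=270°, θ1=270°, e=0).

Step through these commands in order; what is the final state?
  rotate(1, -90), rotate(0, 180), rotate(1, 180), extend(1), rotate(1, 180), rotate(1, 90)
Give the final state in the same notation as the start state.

joint angles (θ0=270°, θ1=270°, e=1)

begin: joint angles (θ0=270°, θ1=270°, e=0)
step 1 (rotate(1, -90)): joint angles (θ0=270°, θ1=180°, e=0)
step 2 (rotate(0, 180)): joint angles (θ0=270°, θ1=180°, e=0)
step 3 (rotate(1, 180)): joint angles (θ0=270°, θ1=0°, e=0)
step 4 (extend(1)): joint angles (θ0=270°, θ1=0°, e=1)
step 5 (rotate(1, 180)): joint angles (θ0=270°, θ1=180°, e=1)
step 6 (rotate(1, 90)): joint angles (θ0=270°, θ1=270°, e=1)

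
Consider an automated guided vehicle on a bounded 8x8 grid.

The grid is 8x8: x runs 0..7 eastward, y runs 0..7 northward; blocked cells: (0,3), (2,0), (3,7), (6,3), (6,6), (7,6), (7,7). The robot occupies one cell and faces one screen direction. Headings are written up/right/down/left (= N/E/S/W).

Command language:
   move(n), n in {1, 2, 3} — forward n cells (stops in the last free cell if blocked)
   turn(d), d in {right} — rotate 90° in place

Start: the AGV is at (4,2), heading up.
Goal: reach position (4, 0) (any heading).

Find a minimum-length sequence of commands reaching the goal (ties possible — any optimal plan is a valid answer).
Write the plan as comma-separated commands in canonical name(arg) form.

turn(right), turn(right), move(2)

from: at (4,2), heading up
t=1 turn(right) ⇒ at (4,2), heading right
t=2 turn(right) ⇒ at (4,2), heading down
t=3 move(2) ⇒ at (4,0), heading down
no 2-step plan works, so 3 is optimal.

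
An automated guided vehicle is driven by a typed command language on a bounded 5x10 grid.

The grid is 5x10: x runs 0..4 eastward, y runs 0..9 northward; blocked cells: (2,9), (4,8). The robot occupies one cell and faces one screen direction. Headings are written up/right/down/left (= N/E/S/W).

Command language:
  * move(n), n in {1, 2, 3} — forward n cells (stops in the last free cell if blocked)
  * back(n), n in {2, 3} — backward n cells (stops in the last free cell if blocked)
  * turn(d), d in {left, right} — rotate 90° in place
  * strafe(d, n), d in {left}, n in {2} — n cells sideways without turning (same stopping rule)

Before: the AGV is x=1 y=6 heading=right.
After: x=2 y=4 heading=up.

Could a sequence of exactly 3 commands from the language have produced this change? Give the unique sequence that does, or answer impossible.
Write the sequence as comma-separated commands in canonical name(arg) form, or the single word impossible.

move(1), turn(left), back(2)

key: order matters: swapping move(1) and back(2) lands elsewhere
start: x=1 y=6 heading=right
step 1 (move(1)): x=2 y=6 heading=right
step 2 (turn(left)): x=2 y=6 heading=up
step 3 (back(2)): x=2 y=4 heading=up
uniquely the one of 512 3-step routes that fits.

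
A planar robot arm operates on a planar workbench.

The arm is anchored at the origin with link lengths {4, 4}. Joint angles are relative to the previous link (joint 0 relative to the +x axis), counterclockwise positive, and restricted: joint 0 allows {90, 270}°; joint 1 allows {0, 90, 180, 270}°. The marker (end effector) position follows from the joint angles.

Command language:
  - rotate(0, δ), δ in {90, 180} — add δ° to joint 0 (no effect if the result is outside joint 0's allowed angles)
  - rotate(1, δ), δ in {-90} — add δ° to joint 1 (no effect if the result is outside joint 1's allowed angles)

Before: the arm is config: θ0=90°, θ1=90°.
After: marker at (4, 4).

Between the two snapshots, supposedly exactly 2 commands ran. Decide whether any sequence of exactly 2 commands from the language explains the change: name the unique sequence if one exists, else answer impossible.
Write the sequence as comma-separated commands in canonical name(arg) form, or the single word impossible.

initial: config: θ0=90°, θ1=90°
step 1 (rotate(1, -90)): config: θ0=90°, θ1=0°
step 2 (rotate(1, -90)): config: θ0=90°, θ1=270°
all 9 alternatives checked — unique.

rotate(1, -90), rotate(1, -90)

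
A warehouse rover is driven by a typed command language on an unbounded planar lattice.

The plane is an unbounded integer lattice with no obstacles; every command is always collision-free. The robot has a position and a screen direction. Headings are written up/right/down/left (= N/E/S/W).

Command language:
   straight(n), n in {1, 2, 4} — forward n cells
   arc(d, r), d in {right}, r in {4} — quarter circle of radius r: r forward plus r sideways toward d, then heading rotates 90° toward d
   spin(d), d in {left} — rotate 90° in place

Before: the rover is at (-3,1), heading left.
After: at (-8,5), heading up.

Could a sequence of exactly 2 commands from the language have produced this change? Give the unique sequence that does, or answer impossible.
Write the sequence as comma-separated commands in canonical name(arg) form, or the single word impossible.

straight(1), arc(right, 4)

key: running arc(right, 4) before straight(1) would end elsewhere — order is forced
start: at (-3,1), heading left
step 1 (straight(1)): at (-4,1), heading left
step 2 (arc(right, 4)): at (-8,5), heading up
uniquely the one of 25 2-step routes that fits.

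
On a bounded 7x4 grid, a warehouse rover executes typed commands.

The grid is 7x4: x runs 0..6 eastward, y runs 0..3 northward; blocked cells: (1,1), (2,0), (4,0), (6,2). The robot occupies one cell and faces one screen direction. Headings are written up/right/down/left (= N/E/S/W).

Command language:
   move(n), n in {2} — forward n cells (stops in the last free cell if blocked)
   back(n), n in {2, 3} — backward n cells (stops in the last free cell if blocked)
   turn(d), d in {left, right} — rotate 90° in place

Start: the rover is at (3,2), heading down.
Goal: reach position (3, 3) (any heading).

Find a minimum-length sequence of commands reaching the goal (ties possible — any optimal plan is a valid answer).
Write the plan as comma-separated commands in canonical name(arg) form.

back(3)

start: at (3,2), heading down
t=1 back(3) ⇒ at (3,3), heading down
nothing shorter than 1 reaches the goal.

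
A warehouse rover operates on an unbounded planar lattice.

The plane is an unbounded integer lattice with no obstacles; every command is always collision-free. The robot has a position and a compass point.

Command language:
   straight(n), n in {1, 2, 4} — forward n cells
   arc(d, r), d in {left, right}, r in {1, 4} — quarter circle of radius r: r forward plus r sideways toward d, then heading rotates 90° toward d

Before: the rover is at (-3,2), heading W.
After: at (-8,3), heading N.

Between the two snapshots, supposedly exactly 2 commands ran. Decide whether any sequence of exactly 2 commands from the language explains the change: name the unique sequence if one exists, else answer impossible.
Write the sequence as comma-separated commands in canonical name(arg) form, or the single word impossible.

key: position moved to (-8,3) AND the heading swung to N — translation plus rotation needed
from: at (-3,2), heading W
t=1 straight(4) ⇒ at (-7,2), heading W
t=2 arc(right, 1) ⇒ at (-8,3), heading N
no other 2-command option fits: unique.

straight(4), arc(right, 1)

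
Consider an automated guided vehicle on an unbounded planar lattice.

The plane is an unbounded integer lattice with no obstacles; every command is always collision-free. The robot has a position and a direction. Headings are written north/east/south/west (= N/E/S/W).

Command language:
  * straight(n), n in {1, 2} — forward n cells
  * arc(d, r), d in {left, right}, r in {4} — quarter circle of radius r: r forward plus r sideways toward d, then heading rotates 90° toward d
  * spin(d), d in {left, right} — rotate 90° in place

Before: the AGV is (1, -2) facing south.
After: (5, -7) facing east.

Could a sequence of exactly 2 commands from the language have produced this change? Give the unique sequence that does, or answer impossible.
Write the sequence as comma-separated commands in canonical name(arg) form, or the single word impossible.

key: running arc(left, 4) before straight(1) would end elsewhere — order is forced
start: (1, -2) facing south
t=1 straight(1) ⇒ (1, -3) facing south
t=2 arc(left, 4) ⇒ (5, -7) facing east
no rival 2-sequence matches.

straight(1), arc(left, 4)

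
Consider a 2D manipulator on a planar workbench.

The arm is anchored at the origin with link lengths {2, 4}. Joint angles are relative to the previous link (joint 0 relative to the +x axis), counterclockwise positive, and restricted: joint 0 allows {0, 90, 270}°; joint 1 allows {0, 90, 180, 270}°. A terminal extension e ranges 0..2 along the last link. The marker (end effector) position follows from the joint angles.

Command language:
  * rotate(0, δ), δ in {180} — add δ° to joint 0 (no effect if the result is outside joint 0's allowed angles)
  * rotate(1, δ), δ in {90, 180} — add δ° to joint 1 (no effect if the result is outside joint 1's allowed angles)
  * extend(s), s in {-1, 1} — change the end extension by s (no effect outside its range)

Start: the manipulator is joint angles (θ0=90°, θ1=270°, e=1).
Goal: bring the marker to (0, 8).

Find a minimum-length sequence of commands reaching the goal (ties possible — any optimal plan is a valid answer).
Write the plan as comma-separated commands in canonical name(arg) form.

extend(1), rotate(1, 90)

start: joint angles (θ0=90°, θ1=270°, e=1)
t=1 extend(1) ⇒ joint angles (θ0=90°, θ1=270°, e=2)
t=2 rotate(1, 90) ⇒ joint angles (θ0=90°, θ1=0°, e=2)
nothing shorter than 2 reaches the goal.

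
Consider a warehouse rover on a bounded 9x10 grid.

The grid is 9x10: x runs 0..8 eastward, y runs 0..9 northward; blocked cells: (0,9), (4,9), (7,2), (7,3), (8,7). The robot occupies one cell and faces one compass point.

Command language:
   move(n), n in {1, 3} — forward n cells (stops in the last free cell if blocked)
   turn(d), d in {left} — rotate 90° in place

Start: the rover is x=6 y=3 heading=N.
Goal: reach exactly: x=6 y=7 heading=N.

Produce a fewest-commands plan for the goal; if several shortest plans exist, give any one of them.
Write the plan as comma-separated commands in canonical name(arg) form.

move(3), move(1)

initial: x=6 y=3 heading=N
1. move(3) → x=6 y=6 heading=N
2. move(1) → x=6 y=7 heading=N
no 1-step plan works, so 2 is optimal.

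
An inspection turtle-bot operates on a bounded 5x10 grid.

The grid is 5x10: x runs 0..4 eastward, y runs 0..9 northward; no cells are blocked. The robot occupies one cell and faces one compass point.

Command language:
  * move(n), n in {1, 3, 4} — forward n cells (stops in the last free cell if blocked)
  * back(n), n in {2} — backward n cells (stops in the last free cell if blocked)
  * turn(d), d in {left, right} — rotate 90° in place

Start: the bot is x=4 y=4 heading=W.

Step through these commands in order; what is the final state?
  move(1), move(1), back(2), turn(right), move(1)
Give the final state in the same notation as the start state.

from: x=4 y=4 heading=W
step 1 (move(1)): x=3 y=4 heading=W
step 2 (move(1)): x=2 y=4 heading=W
step 3 (back(2)): x=4 y=4 heading=W
step 4 (turn(right)): x=4 y=4 heading=N
step 5 (move(1)): x=4 y=5 heading=N

x=4 y=5 heading=N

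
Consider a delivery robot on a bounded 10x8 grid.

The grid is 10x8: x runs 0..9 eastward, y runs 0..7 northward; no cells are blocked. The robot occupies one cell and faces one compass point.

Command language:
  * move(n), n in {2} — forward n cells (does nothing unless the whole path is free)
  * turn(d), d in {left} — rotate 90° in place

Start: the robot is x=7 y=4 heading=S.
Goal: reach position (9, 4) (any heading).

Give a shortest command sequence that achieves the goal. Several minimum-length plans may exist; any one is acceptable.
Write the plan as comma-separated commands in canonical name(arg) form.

begin: x=7 y=4 heading=S
1. turn(left) → x=7 y=4 heading=E
2. move(2) → x=9 y=4 heading=E
minimal: 2 command(s), checked below 2.

turn(left), move(2)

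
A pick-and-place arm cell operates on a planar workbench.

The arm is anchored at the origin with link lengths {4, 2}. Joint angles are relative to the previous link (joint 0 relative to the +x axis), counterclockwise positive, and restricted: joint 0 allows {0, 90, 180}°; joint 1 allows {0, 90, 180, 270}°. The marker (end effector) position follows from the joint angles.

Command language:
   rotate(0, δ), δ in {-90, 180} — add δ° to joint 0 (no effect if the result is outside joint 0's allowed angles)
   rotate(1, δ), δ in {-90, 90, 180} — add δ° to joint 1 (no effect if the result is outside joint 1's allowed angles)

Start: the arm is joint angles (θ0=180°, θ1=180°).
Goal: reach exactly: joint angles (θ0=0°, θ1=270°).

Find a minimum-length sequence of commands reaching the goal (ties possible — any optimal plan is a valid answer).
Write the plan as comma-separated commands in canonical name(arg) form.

rotate(1, 90), rotate(0, 180)

t0: joint angles (θ0=180°, θ1=180°)
step 1 (rotate(1, 90)): joint angles (θ0=180°, θ1=270°)
step 2 (rotate(0, 180)): joint angles (θ0=0°, θ1=270°)
shorter routes all fall short; 2 is best.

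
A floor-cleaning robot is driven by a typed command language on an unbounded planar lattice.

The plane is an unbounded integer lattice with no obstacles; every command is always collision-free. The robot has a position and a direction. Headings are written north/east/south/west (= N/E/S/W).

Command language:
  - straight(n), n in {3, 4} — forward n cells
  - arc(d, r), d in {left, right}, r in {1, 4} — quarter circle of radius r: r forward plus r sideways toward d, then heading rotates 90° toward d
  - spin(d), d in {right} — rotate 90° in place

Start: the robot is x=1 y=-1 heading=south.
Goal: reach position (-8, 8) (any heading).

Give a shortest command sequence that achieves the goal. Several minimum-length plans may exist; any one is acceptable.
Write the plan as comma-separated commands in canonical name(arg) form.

t0: x=1 y=-1 heading=south
1. spin(right) → x=1 y=-1 heading=west
2. arc(right, 1) → x=0 y=0 heading=north
3. arc(left, 4) → x=-4 y=4 heading=west
4. arc(right, 4) → x=-8 y=8 heading=north
shorter routes all fall short; 4 is best.

spin(right), arc(right, 1), arc(left, 4), arc(right, 4)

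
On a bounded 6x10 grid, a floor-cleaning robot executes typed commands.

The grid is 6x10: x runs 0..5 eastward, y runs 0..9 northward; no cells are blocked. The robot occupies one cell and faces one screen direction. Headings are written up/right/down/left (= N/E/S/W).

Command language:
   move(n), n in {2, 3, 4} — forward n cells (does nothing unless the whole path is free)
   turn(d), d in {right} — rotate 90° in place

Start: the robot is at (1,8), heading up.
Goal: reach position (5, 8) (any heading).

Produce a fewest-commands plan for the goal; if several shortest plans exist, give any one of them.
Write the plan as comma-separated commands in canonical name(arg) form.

t0: at (1,8), heading up
t=1 turn(right) ⇒ at (1,8), heading right
t=2 move(4) ⇒ at (5,8), heading right
nothing shorter than 2 reaches the goal.

turn(right), move(4)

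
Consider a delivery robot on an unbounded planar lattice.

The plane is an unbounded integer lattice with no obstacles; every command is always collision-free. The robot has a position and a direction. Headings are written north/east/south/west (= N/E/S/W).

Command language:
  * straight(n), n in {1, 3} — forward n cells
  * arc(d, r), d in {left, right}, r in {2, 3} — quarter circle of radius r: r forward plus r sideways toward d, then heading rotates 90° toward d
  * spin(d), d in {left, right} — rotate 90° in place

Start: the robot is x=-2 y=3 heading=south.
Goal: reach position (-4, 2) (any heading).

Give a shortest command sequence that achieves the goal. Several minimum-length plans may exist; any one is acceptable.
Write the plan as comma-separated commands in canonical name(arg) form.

t0: x=-2 y=3 heading=south
[1] after arc(right, 2): x=-4 y=1 heading=west
[2] after spin(right): x=-4 y=1 heading=north
[3] after straight(1): x=-4 y=2 heading=north
shorter routes all fall short; 3 is best.

arc(right, 2), spin(right), straight(1)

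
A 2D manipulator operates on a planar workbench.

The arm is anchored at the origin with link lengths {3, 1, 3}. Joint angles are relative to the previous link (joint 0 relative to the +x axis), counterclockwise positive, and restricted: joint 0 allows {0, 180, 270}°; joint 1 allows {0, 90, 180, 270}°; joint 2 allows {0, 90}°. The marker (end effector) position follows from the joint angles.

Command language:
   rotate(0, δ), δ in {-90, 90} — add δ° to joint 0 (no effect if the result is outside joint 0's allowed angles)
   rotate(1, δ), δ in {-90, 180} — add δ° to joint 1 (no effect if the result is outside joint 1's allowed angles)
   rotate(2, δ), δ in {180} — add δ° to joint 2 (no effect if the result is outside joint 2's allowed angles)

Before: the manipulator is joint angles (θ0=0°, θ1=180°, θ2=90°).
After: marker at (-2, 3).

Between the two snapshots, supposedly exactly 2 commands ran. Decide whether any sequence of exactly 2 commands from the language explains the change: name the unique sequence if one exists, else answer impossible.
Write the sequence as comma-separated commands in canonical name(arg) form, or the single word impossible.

rotate(0, -90), rotate(0, -90)

initial: joint angles (θ0=0°, θ1=180°, θ2=90°)
1. rotate(0, -90) → joint angles (θ0=270°, θ1=180°, θ2=90°)
2. rotate(0, -90) → joint angles (θ0=180°, θ1=180°, θ2=90°)
all 25 alternatives checked — unique.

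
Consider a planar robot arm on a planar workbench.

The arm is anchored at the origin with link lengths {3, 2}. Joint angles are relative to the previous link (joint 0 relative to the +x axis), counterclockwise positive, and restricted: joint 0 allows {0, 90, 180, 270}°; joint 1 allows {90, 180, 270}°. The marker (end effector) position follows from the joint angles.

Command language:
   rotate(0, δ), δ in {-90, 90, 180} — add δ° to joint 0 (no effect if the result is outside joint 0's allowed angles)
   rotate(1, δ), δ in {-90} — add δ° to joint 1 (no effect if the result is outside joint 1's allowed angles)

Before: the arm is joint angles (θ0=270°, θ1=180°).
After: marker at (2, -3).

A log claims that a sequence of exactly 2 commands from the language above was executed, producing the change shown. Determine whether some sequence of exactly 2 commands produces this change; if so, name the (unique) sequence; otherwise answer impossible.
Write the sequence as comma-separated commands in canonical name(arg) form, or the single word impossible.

t0: joint angles (θ0=270°, θ1=180°)
step 1 (rotate(1, -90)): joint angles (θ0=270°, θ1=90°)
step 2 (rotate(1, -90)): joint angles (θ0=270°, θ1=90°)
no other 2-command option fits: unique.

rotate(1, -90), rotate(1, -90)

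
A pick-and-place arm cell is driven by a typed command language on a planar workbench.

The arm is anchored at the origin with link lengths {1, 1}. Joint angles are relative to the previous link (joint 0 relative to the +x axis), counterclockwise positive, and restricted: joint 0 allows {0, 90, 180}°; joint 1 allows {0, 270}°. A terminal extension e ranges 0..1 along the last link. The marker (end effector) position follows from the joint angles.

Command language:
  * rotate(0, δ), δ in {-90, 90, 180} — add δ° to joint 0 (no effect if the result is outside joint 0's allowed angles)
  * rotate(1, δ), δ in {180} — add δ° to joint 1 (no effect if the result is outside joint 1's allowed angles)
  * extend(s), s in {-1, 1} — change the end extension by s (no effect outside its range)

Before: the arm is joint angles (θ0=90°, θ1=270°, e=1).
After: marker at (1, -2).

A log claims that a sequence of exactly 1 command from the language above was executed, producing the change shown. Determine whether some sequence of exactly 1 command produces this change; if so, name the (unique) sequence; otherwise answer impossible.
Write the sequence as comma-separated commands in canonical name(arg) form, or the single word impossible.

rotate(0, -90)

t0: joint angles (θ0=90°, θ1=270°, e=1)
t=1 rotate(0, -90) ⇒ joint angles (θ0=0°, θ1=270°, e=1)
no other 1-command option fits: unique.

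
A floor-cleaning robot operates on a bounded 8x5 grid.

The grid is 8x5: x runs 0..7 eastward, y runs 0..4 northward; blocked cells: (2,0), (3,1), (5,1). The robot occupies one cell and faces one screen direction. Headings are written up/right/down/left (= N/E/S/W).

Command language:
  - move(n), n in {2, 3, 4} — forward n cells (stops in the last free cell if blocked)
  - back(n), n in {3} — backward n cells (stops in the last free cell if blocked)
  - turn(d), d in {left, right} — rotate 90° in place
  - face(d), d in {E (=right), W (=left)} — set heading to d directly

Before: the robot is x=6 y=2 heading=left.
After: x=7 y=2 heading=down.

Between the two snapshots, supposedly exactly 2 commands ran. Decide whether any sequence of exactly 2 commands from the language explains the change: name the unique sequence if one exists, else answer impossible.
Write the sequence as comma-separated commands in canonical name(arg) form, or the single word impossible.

key: back(3) runs into the grid edge before its full distance
start: x=6 y=2 heading=left
[1] after back(3): x=7 y=2 heading=left
[2] after turn(left): x=7 y=2 heading=down
all 64 alternatives checked — unique.

back(3), turn(left)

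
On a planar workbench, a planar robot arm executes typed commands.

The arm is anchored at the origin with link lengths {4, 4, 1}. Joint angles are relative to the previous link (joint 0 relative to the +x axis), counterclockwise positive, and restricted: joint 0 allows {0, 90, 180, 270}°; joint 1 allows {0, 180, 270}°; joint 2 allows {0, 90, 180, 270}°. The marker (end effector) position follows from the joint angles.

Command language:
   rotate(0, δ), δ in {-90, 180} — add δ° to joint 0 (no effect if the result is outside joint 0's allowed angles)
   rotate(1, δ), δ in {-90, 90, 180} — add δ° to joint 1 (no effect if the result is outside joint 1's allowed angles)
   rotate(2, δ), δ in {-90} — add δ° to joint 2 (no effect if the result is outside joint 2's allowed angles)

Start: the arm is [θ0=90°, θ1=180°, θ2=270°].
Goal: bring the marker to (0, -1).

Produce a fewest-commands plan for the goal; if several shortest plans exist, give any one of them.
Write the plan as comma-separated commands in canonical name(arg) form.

begin: [θ0=90°, θ1=180°, θ2=270°]
step 1 (rotate(0, -90)): [θ0=0°, θ1=180°, θ2=270°]
step 2 (rotate(0, 180)): [θ0=180°, θ1=180°, θ2=270°]
nothing shorter than 2 reaches the goal.

rotate(0, -90), rotate(0, 180)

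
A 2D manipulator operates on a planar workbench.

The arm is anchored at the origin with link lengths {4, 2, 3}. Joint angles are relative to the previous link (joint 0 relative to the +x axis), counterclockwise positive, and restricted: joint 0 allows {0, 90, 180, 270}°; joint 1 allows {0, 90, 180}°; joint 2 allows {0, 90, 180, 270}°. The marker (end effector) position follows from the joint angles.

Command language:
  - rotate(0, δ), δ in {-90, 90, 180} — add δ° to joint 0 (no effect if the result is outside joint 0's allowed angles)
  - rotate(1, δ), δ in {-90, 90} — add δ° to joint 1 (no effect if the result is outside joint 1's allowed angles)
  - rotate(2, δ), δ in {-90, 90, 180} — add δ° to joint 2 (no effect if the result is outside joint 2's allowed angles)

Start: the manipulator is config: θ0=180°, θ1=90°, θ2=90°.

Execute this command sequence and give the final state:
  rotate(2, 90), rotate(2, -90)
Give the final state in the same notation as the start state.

t0: config: θ0=180°, θ1=90°, θ2=90°
step 1 (rotate(2, 90)): config: θ0=180°, θ1=90°, θ2=180°
step 2 (rotate(2, -90)): config: θ0=180°, θ1=90°, θ2=90°

config: θ0=180°, θ1=90°, θ2=90°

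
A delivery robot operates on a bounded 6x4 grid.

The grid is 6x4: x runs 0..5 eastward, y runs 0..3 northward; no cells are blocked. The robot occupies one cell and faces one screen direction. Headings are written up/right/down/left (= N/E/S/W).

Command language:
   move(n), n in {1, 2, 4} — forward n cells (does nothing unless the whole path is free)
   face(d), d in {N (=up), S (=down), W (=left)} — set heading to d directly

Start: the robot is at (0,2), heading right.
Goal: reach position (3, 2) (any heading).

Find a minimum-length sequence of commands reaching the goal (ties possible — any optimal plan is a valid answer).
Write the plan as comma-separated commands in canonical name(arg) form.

move(2), move(1)

t0: at (0,2), heading right
[1] after move(2): at (2,2), heading right
[2] after move(1): at (3,2), heading right
minimal: 2 command(s), checked below 2.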